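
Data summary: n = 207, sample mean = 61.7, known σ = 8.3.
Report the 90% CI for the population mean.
(60.75, 62.65)

z-interval (σ known):
z* = 1.645 for 90% confidence

Margin of error = z* · σ/√n = 1.645 · 8.3/√207 = 0.95

CI: (61.7 - 0.95, 61.7 + 0.95) = (60.75, 62.65)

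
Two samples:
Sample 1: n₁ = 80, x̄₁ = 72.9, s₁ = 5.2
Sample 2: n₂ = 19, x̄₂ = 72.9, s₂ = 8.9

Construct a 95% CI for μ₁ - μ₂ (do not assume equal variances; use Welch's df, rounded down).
(-4.42, 4.42)

Difference: x̄₁ - x̄₂ = 0.00
SE = √(s₁²/n₁ + s₂²/n₂) = √(5.2²/80 + 8.9²/19) = 2.1230
df = 21.01 → 21 (Welch–Satterthwaite, rounded down)
t* = 2.080

CI: 0.00 ± 2.080 · 2.1230 = 0.00 ± 4.42 = (-4.42, 4.42)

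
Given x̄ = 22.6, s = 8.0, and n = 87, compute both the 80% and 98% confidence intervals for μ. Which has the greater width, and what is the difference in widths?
98% CI is wider by 1.86

df = 86
80% CI: t* = 1.291, (21.49, 23.71), width = 2 · t* · s/√n = 2.21
98% CI: t* = 2.370, (20.57, 24.63), width = 2 · t* · s/√n = 4.07

The 98% CI is wider by 4.07 - 2.21 = 1.86.
Higher confidence requires a wider interval.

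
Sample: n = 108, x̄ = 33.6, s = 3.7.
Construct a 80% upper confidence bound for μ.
μ ≤ 33.90

Upper bound (one-sided):
t* = 0.845 (one-sided for 80%)
Upper bound = x̄ + t* · s/√n = 33.6 + 0.845 · 3.7/√108 = 33.90

We are 80% confident that μ ≤ 33.90.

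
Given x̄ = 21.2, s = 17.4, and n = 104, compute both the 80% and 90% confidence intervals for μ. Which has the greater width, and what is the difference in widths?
90% CI is wider by 1.26

df = 103
80% CI: t* = 1.290, (19.00, 23.40), width = 2 · t* · s/√n = 4.40
90% CI: t* = 1.660, (18.37, 24.03), width = 2 · t* · s/√n = 5.66

The 90% CI is wider by 5.66 - 4.40 = 1.26.
Higher confidence requires a wider interval.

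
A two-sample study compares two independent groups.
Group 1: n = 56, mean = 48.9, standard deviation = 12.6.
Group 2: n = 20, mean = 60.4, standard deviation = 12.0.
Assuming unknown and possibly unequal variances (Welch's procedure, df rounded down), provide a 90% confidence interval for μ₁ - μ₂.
(-16.85, -6.15)

Difference: x̄₁ - x̄₂ = -11.50
SE = √(s₁²/n₁ + s₂²/n₂) = √(12.6²/56 + 12.0²/20) = 3.1678
df = 35.03 → 35 (Welch–Satterthwaite, rounded down)
t* = 1.690

CI: -11.50 ± 1.690 · 3.1678 = -11.50 ± 5.35 = (-16.85, -6.15)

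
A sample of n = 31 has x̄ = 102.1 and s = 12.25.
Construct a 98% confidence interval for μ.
(96.69, 107.51)

t-interval (σ unknown):
df = n - 1 = 30
t* = 2.457 for 98% confidence

Margin of error = t* · s/√n = 2.457 · 12.25/√31 = 5.41

CI: (96.69, 107.51)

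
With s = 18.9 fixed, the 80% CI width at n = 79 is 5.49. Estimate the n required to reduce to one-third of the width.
n ≈ 711

CI width ∝ 1/√n
To reduce width by factor 3, need √n to grow by 3 → need 3² = 9 times as many samples.

Current: n = 79, width = 5.49
New: n = 711, width ≈ 1.82

Width reduced by factor of 5.49/1.82 = 3.02.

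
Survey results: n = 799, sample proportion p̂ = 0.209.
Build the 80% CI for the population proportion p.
(0.191, 0.227)

Proportion CI:
SE = √(p̂(1-p̂)/n) = √(0.209 · 0.791 / 799) = 0.01438

z* = 1.282
Margin = z* · SE = 1.282 · 0.01438 = 0.0184

CI: 0.209 ± 0.0184 = (0.191, 0.227)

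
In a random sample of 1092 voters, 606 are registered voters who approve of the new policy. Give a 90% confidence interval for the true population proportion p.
(0.530, 0.580)

Proportion CI:
p̂ = 606/1092 = 0.55495
SE = √(p̂(1-p̂)/n) = √(0.55495 · 0.44505 / 1092) = 0.01504

z* = 1.645
Margin = z* · SE = 1.645 · 0.01504 = 0.0247

CI: 0.55495 ± 0.0247 = (0.530, 0.580)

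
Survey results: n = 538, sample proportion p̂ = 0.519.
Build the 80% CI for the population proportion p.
(0.491, 0.547)

Proportion CI:
SE = √(p̂(1-p̂)/n) = √(0.519 · 0.481 / 538) = 0.02154

z* = 1.282
Margin = z* · SE = 1.282 · 0.02154 = 0.0276

CI: 0.519 ± 0.0276 = (0.491, 0.547)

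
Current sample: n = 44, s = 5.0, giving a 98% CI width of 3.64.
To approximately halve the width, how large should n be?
n ≈ 176

CI width ∝ 1/√n
To reduce width by factor 2, need √n to grow by 2 → need 2² = 4 times as many samples.

Current: n = 44, width = 3.64
New: n = 176, width ≈ 1.77

Width reduced by factor of 3.64/1.77 = 2.06.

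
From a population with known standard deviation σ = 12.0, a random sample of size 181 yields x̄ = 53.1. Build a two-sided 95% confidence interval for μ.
(51.35, 54.85)

z-interval (σ known):
z* = 1.960 for 95% confidence

Margin of error = z* · σ/√n = 1.960 · 12.0/√181 = 1.75

CI: (53.1 - 1.75, 53.1 + 1.75) = (51.35, 54.85)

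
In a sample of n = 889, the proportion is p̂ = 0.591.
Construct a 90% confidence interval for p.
(0.564, 0.618)

Proportion CI:
SE = √(p̂(1-p̂)/n) = √(0.591 · 0.409 / 889) = 0.01649

z* = 1.645
Margin = z* · SE = 1.645 · 0.01649 = 0.0271

CI: 0.591 ± 0.0271 = (0.564, 0.618)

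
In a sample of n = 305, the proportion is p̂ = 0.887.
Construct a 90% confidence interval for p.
(0.857, 0.917)

Proportion CI:
SE = √(p̂(1-p̂)/n) = √(0.887 · 0.113 / 305) = 0.01813

z* = 1.645
Margin = z* · SE = 1.645 · 0.01813 = 0.0298

CI: 0.887 ± 0.0298 = (0.857, 0.917)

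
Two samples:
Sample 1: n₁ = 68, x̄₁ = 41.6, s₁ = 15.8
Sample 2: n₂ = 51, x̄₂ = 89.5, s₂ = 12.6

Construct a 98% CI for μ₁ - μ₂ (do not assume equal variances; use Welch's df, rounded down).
(-54.04, -41.76)

Difference: x̄₁ - x̄₂ = -47.90
SE = √(s₁²/n₁ + s₂²/n₂) = √(15.8²/68 + 12.6²/51) = 2.6046
df = 116.53 → 116 (Welch–Satterthwaite, rounded down)
t* = 2.359

CI: -47.90 ± 2.359 · 2.6046 = -47.90 ± 6.14 = (-54.04, -41.76)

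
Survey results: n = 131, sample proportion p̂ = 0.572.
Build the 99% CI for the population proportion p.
(0.461, 0.683)

Proportion CI:
SE = √(p̂(1-p̂)/n) = √(0.572 · 0.428 / 131) = 0.04323

z* = 2.576
Margin = z* · SE = 2.576 · 0.04323 = 0.1114

CI: 0.572 ± 0.1114 = (0.461, 0.683)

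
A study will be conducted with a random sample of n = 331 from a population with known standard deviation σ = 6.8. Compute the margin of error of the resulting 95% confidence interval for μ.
Margin of error = 0.73

Margin of error = z* · σ/√n
= 1.960 · 6.8/√331
= 1.960 · 6.8/18.1934
= 0.73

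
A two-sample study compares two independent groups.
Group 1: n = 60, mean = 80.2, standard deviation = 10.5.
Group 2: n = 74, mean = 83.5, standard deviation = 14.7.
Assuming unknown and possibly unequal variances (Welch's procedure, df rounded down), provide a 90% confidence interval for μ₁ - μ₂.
(-6.91, 0.31)

Difference: x̄₁ - x̄₂ = -3.30
SE = √(s₁²/n₁ + s₂²/n₂) = √(10.5²/60 + 14.7²/74) = 2.1812
df = 130.06 → 130 (Welch–Satterthwaite, rounded down)
t* = 1.657

CI: -3.30 ± 1.657 · 2.1812 = -3.30 ± 3.61 = (-6.91, 0.31)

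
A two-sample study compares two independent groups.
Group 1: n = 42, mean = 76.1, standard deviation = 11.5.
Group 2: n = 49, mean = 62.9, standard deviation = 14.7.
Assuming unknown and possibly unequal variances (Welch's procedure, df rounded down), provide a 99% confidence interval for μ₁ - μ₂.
(5.96, 20.44)

Difference: x̄₁ - x̄₂ = 13.20
SE = √(s₁²/n₁ + s₂²/n₂) = √(11.5²/42 + 14.7²/49) = 2.7493
df = 88.31 → 88 (Welch–Satterthwaite, rounded down)
t* = 2.633

CI: 13.20 ± 2.633 · 2.7493 = 13.20 ± 7.24 = (5.96, 20.44)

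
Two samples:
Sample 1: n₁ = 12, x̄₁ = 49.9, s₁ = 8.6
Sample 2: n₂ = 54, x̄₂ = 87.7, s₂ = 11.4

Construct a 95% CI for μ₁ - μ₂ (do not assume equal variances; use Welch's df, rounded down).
(-43.91, -31.69)

Difference: x̄₁ - x̄₂ = -37.80
SE = √(s₁²/n₁ + s₂²/n₂) = √(8.6²/12 + 11.4²/54) = 2.9275
df = 20.62 → 20 (Welch–Satterthwaite, rounded down)
t* = 2.086

CI: -37.80 ± 2.086 · 2.9275 = -37.80 ± 6.11 = (-43.91, -31.69)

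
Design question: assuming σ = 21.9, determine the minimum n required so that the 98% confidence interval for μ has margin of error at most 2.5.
n ≥ 416

For margin E ≤ 2.5:
n ≥ (z* · σ / E)²
n ≥ (2.326 · 21.9 / 2.5)²
n ≥ 415.17

Minimum n = 416 (rounding up)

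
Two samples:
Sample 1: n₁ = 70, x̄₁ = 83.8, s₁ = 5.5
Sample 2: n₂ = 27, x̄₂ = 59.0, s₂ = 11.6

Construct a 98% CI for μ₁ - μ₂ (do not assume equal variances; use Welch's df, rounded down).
(19.08, 30.52)

Difference: x̄₁ - x̄₂ = 24.80
SE = √(s₁²/n₁ + s₂²/n₂) = √(5.5²/70 + 11.6²/27) = 2.3272
df = 30.62 → 30 (Welch–Satterthwaite, rounded down)
t* = 2.457

CI: 24.80 ± 2.457 · 2.3272 = 24.80 ± 5.72 = (19.08, 30.52)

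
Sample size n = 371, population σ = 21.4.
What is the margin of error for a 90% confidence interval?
Margin of error = 1.83

Margin of error = z* · σ/√n
= 1.645 · 21.4/√371
= 1.645 · 21.4/19.2614
= 1.83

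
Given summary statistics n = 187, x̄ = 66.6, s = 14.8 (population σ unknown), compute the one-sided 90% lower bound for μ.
μ ≥ 65.21

Lower bound (one-sided):
t* = 1.286 (one-sided for 90%)
Lower bound = x̄ - t* · s/√n = 66.6 - 1.286 · 14.8/√187 = 65.21

We are 90% confident that μ ≥ 65.21.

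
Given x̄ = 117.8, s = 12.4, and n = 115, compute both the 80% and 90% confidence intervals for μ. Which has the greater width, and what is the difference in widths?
90% CI is wider by 0.85

df = 114
80% CI: t* = 1.289, (116.31, 119.29), width = 2 · t* · s/√n = 2.98
90% CI: t* = 1.658, (115.88, 119.72), width = 2 · t* · s/√n = 3.83

The 90% CI is wider by 3.83 - 2.98 = 0.85.
Higher confidence requires a wider interval.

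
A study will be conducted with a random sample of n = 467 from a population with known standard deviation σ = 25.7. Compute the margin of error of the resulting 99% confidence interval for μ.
Margin of error = 3.06

Margin of error = z* · σ/√n
= 2.576 · 25.7/√467
= 2.576 · 25.7/21.6102
= 3.06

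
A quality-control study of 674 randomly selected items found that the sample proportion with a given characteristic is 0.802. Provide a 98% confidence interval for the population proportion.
(0.766, 0.838)

Proportion CI:
SE = √(p̂(1-p̂)/n) = √(0.802 · 0.198 / 674) = 0.01535

z* = 2.326
Margin = z* · SE = 2.326 · 0.01535 = 0.0357

CI: 0.802 ± 0.0357 = (0.766, 0.838)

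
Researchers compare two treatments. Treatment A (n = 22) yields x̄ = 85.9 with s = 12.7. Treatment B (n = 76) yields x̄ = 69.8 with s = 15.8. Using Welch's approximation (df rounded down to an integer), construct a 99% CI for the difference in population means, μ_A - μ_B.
(7.30, 24.90)

Difference: x̄₁ - x̄₂ = 16.10
SE = √(s₁²/n₁ + s₂²/n₂) = √(12.7²/22 + 15.8²/76) = 3.2582
df = 41.69 → 41 (Welch–Satterthwaite, rounded down)
t* = 2.701

CI: 16.10 ± 2.701 · 3.2582 = 16.10 ± 8.80 = (7.30, 24.90)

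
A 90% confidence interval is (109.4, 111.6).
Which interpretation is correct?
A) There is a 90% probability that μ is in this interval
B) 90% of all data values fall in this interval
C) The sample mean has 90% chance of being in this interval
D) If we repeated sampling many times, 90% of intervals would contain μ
D

A) Wrong — μ is fixed; the randomness lives in the interval, not in μ.
B) Wrong — a CI is about the parameter μ, not individual data values.
C) Wrong — x̄ is observed and sits in the interval by construction.
D) Correct — this is the frequentist long-run coverage interpretation.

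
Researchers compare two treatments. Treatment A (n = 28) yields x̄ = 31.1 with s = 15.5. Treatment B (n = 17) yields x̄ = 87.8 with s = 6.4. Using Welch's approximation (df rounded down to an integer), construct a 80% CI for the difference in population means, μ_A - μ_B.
(-61.02, -52.38)

Difference: x̄₁ - x̄₂ = -56.70
SE = √(s₁²/n₁ + s₂²/n₂) = √(15.5²/28 + 6.4²/17) = 3.3151
df = 39.09 → 39 (Welch–Satterthwaite, rounded down)
t* = 1.304

CI: -56.70 ± 1.304 · 3.3151 = -56.70 ± 4.32 = (-61.02, -52.38)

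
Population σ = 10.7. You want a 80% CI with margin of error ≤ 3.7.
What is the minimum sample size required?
n ≥ 14

For margin E ≤ 3.7:
n ≥ (z* · σ / E)²
n ≥ (1.282 · 10.7 / 3.7)²
n ≥ 13.74

Minimum n = 14 (rounding up)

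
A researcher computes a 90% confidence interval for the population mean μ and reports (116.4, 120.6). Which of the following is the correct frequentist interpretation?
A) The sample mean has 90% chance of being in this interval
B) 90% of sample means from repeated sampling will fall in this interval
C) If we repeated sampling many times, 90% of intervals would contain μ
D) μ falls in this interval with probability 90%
C

A) Wrong — x̄ is observed and sits in the interval by construction.
B) Wrong — coverage applies to intervals containing μ, not to future x̄ values.
C) Correct — this is the frequentist long-run coverage interpretation.
D) Wrong — μ is fixed; the randomness lives in the interval, not in μ.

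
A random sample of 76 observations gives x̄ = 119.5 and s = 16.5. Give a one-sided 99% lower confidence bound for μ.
μ ≥ 115.00

Lower bound (one-sided):
t* = 2.377 (one-sided for 99%)
Lower bound = x̄ - t* · s/√n = 119.5 - 2.377 · 16.5/√76 = 115.00

We are 99% confident that μ ≥ 115.00.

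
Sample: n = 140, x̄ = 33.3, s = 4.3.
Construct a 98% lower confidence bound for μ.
μ ≥ 32.55

Lower bound (one-sided):
t* = 2.073 (one-sided for 98%)
Lower bound = x̄ - t* · s/√n = 33.3 - 2.073 · 4.3/√140 = 32.55

We are 98% confident that μ ≥ 32.55.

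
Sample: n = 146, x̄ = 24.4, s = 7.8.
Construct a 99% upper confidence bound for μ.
μ ≤ 25.92

Upper bound (one-sided):
t* = 2.352 (one-sided for 99%)
Upper bound = x̄ + t* · s/√n = 24.4 + 2.352 · 7.8/√146 = 25.92

We are 99% confident that μ ≤ 25.92.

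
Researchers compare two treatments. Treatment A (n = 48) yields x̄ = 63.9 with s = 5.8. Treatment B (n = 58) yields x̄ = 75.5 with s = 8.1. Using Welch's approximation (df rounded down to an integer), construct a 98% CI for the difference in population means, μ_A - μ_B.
(-14.80, -8.40)

Difference: x̄₁ - x̄₂ = -11.60
SE = √(s₁²/n₁ + s₂²/n₂) = √(5.8²/48 + 8.1²/58) = 1.3535
df = 102.02 → 102 (Welch–Satterthwaite, rounded down)
t* = 2.363

CI: -11.60 ± 2.363 · 1.3535 = -11.60 ± 3.20 = (-14.80, -8.40)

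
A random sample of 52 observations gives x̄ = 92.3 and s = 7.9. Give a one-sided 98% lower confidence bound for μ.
μ ≥ 89.99

Lower bound (one-sided):
t* = 2.108 (one-sided for 98%)
Lower bound = x̄ - t* · s/√n = 92.3 - 2.108 · 7.9/√52 = 89.99

We are 98% confident that μ ≥ 89.99.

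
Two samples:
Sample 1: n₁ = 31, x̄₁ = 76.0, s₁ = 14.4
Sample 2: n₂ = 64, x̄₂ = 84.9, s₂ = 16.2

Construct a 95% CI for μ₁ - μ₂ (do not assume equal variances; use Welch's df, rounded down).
(-15.46, -2.34)

Difference: x̄₁ - x̄₂ = -8.90
SE = √(s₁²/n₁ + s₂²/n₂) = √(14.4²/31 + 16.2²/64) = 3.2848
df = 66.21 → 66 (Welch–Satterthwaite, rounded down)
t* = 1.997

CI: -8.90 ± 1.997 · 3.2848 = -8.90 ± 6.56 = (-15.46, -2.34)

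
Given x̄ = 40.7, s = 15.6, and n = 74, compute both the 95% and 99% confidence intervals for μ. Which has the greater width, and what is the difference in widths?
99% CI is wider by 2.36

df = 73
95% CI: t* = 1.993, (37.09, 44.31), width = 2 · t* · s/√n = 7.23
99% CI: t* = 2.645, (35.90, 45.50), width = 2 · t* · s/√n = 9.59

The 99% CI is wider by 9.59 - 7.23 = 2.36.
Higher confidence requires a wider interval.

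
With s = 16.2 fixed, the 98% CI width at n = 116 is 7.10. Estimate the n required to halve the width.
n ≈ 464

CI width ∝ 1/√n
To reduce width by factor 2, need √n to grow by 2 → need 2² = 4 times as many samples.

Current: n = 116, width = 7.10
New: n = 464, width ≈ 3.51

Width reduced by factor of 7.10/3.51 = 2.02.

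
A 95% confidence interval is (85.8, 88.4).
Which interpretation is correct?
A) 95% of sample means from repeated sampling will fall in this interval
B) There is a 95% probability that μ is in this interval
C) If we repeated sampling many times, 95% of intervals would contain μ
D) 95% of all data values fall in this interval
C

A) Wrong — coverage applies to intervals containing μ, not to future x̄ values.
B) Wrong — μ is fixed; the randomness lives in the interval, not in μ.
C) Correct — this is the frequentist long-run coverage interpretation.
D) Wrong — a CI is about the parameter μ, not individual data values.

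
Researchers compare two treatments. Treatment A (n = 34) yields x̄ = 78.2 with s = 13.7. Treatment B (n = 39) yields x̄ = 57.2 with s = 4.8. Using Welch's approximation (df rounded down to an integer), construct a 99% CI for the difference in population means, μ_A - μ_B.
(14.32, 27.68)

Difference: x̄₁ - x̄₂ = 21.00
SE = √(s₁²/n₁ + s₂²/n₂) = √(13.7²/34 + 4.8²/39) = 2.4721
df = 40.04 → 40 (Welch–Satterthwaite, rounded down)
t* = 2.704

CI: 21.00 ± 2.704 · 2.4721 = 21.00 ± 6.68 = (14.32, 27.68)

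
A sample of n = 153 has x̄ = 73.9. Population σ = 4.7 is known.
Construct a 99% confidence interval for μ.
(72.92, 74.88)

z-interval (σ known):
z* = 2.576 for 99% confidence

Margin of error = z* · σ/√n = 2.576 · 4.7/√153 = 0.98

CI: (73.9 - 0.98, 73.9 + 0.98) = (72.92, 74.88)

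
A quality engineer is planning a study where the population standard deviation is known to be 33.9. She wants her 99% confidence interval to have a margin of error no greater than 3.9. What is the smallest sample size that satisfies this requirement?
n ≥ 502

For margin E ≤ 3.9:
n ≥ (z* · σ / E)²
n ≥ (2.576 · 33.9 / 3.9)²
n ≥ 501.37

Minimum n = 502 (rounding up)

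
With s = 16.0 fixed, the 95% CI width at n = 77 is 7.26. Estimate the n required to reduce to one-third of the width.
n ≈ 693

CI width ∝ 1/√n
To reduce width by factor 3, need √n to grow by 3 → need 3² = 9 times as many samples.

Current: n = 77, width = 7.26
New: n = 693, width ≈ 2.39

Width reduced by factor of 7.26/2.39 = 3.04.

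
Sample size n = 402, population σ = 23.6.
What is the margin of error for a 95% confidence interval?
Margin of error = 2.31

Margin of error = z* · σ/√n
= 1.960 · 23.6/√402
= 1.960 · 23.6/20.0499
= 2.31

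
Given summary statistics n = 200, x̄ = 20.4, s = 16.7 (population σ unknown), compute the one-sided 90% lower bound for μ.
μ ≥ 18.88

Lower bound (one-sided):
t* = 1.286 (one-sided for 90%)
Lower bound = x̄ - t* · s/√n = 20.4 - 1.286 · 16.7/√200 = 18.88

We are 90% confident that μ ≥ 18.88.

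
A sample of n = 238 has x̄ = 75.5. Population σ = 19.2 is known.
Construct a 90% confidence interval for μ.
(73.45, 77.55)

z-interval (σ known):
z* = 1.645 for 90% confidence

Margin of error = z* · σ/√n = 1.645 · 19.2/√238 = 2.05

CI: (75.5 - 2.05, 75.5 + 2.05) = (73.45, 77.55)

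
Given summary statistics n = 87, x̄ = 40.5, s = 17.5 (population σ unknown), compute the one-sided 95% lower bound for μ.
μ ≥ 37.38

Lower bound (one-sided):
t* = 1.663 (one-sided for 95%)
Lower bound = x̄ - t* · s/√n = 40.5 - 1.663 · 17.5/√87 = 37.38

We are 95% confident that μ ≥ 37.38.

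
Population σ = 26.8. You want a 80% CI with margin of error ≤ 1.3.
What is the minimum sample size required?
n ≥ 699

For margin E ≤ 1.3:
n ≥ (z* · σ / E)²
n ≥ (1.282 · 26.8 / 1.3)²
n ≥ 698.49

Minimum n = 699 (rounding up)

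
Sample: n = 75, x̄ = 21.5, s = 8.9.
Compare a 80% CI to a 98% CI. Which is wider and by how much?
98% CI is wider by 2.23

df = 74
80% CI: t* = 1.293, (20.17, 22.83), width = 2 · t* · s/√n = 2.66
98% CI: t* = 2.378, (19.06, 23.94), width = 2 · t* · s/√n = 4.89

The 98% CI is wider by 4.89 - 2.66 = 2.23.
Higher confidence requires a wider interval.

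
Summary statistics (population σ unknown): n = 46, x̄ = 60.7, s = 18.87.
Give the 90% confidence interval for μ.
(56.03, 65.37)

t-interval (σ unknown):
df = n - 1 = 45
t* = 1.679 for 90% confidence

Margin of error = t* · s/√n = 1.679 · 18.87/√46 = 4.67

CI: (56.03, 65.37)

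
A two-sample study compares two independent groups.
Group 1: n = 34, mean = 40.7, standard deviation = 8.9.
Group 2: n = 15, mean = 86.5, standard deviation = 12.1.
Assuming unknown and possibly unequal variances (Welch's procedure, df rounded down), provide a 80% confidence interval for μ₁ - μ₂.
(-50.41, -41.19)

Difference: x̄₁ - x̄₂ = -45.80
SE = √(s₁²/n₁ + s₂²/n₂) = √(8.9²/34 + 12.1²/15) = 3.4771
df = 20.97 → 20 (Welch–Satterthwaite, rounded down)
t* = 1.325

CI: -45.80 ± 1.325 · 3.4771 = -45.80 ± 4.61 = (-50.41, -41.19)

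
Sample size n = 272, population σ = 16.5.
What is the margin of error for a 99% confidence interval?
Margin of error = 2.58

Margin of error = z* · σ/√n
= 2.576 · 16.5/√272
= 2.576 · 16.5/16.4924
= 2.58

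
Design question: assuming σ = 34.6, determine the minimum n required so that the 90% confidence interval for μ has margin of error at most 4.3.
n ≥ 176

For margin E ≤ 4.3:
n ≥ (z* · σ / E)²
n ≥ (1.645 · 34.6 / 4.3)²
n ≥ 175.21

Minimum n = 176 (rounding up)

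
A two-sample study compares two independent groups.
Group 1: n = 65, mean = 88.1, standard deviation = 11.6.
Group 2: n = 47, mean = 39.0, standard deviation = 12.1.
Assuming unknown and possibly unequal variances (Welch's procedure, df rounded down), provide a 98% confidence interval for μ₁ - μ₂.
(43.71, 54.49)

Difference: x̄₁ - x̄₂ = 49.10
SE = √(s₁²/n₁ + s₂²/n₂) = √(11.6²/65 + 12.1²/47) = 2.2771
df = 96.74 → 96 (Welch–Satterthwaite, rounded down)
t* = 2.366

CI: 49.10 ± 2.366 · 2.2771 = 49.10 ± 5.39 = (43.71, 54.49)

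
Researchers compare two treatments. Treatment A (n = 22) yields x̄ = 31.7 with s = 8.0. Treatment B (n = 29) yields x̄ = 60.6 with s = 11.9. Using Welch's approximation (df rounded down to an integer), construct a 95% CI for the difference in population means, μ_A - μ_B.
(-34.51, -23.29)

Difference: x̄₁ - x̄₂ = -28.90
SE = √(s₁²/n₁ + s₂²/n₂) = √(8.0²/22 + 11.9²/29) = 2.7915
df = 48.40 → 48 (Welch–Satterthwaite, rounded down)
t* = 2.011

CI: -28.90 ± 2.011 · 2.7915 = -28.90 ± 5.61 = (-34.51, -23.29)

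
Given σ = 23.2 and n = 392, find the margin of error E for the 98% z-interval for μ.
Margin of error = 2.73

Margin of error = z* · σ/√n
= 2.326 · 23.2/√392
= 2.326 · 23.2/19.7990
= 2.73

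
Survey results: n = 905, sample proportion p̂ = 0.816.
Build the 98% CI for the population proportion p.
(0.786, 0.846)

Proportion CI:
SE = √(p̂(1-p̂)/n) = √(0.816 · 0.184 / 905) = 0.01288

z* = 2.326
Margin = z* · SE = 2.326 · 0.01288 = 0.0300

CI: 0.816 ± 0.0300 = (0.786, 0.846)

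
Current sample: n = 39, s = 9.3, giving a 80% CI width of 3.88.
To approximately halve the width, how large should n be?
n ≈ 156

CI width ∝ 1/√n
To reduce width by factor 2, need √n to grow by 2 → need 2² = 4 times as many samples.

Current: n = 39, width = 3.88
New: n = 156, width ≈ 1.92

Width reduced by factor of 3.88/1.92 = 2.02.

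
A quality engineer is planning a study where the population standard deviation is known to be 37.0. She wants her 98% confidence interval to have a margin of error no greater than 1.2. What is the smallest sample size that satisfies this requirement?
n ≥ 5144

For margin E ≤ 1.2:
n ≥ (z* · σ / E)²
n ≥ (2.326 · 37.0 / 1.2)²
n ≥ 5143.52

Minimum n = 5144 (rounding up)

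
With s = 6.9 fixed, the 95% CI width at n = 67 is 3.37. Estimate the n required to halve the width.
n ≈ 268

CI width ∝ 1/√n
To reduce width by factor 2, need √n to grow by 2 → need 2² = 4 times as many samples.

Current: n = 67, width = 3.37
New: n = 268, width ≈ 1.66

Width reduced by factor of 3.37/1.66 = 2.03.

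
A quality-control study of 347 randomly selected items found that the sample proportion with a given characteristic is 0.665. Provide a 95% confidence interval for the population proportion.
(0.615, 0.715)

Proportion CI:
SE = √(p̂(1-p̂)/n) = √(0.665 · 0.335 / 347) = 0.02534

z* = 1.960
Margin = z* · SE = 1.960 · 0.02534 = 0.0497

CI: 0.665 ± 0.0497 = (0.615, 0.715)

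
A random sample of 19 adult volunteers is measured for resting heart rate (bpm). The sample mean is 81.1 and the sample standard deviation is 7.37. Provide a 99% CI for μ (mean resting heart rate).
(76.23, 85.97)

t-interval (σ unknown):
df = n - 1 = 18
t* = 2.878 for 99% confidence

Margin of error = t* · s/√n = 2.878 · 7.37/√19 = 4.87

CI: (76.23, 85.97)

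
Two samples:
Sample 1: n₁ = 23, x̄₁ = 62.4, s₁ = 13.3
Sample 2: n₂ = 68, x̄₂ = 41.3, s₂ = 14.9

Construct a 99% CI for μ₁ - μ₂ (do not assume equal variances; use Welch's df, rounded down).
(12.17, 30.03)

Difference: x̄₁ - x̄₂ = 21.10
SE = √(s₁²/n₁ + s₂²/n₂) = √(13.3²/23 + 14.9²/68) = 3.3099
df = 42.15 → 42 (Welch–Satterthwaite, rounded down)
t* = 2.698

CI: 21.10 ± 2.698 · 3.3099 = 21.10 ± 8.93 = (12.17, 30.03)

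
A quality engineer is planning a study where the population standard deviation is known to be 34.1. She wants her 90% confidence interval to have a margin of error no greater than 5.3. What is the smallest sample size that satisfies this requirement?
n ≥ 113

For margin E ≤ 5.3:
n ≥ (z* · σ / E)²
n ≥ (1.645 · 34.1 / 5.3)²
n ≥ 112.02

Minimum n = 113 (rounding up)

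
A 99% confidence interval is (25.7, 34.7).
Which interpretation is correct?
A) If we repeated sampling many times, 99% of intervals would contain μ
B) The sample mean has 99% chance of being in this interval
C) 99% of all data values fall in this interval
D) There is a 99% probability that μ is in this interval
A

A) Correct — this is the frequentist long-run coverage interpretation.
B) Wrong — x̄ is observed and sits in the interval by construction.
C) Wrong — a CI is about the parameter μ, not individual data values.
D) Wrong — μ is fixed; the randomness lives in the interval, not in μ.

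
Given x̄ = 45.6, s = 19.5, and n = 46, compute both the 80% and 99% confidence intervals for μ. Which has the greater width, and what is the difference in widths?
99% CI is wider by 7.99

df = 45
80% CI: t* = 1.301, (41.86, 49.34), width = 2 · t* · s/√n = 7.48
99% CI: t* = 2.690, (37.87, 53.33), width = 2 · t* · s/√n = 15.47

The 99% CI is wider by 15.47 - 7.48 = 7.99.
Higher confidence requires a wider interval.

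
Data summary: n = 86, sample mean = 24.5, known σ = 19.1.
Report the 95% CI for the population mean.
(20.46, 28.54)

z-interval (σ known):
z* = 1.960 for 95% confidence

Margin of error = z* · σ/√n = 1.960 · 19.1/√86 = 4.04

CI: (24.5 - 4.04, 24.5 + 4.04) = (20.46, 28.54)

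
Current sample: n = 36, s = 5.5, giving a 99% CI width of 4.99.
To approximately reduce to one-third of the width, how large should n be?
n ≈ 324

CI width ∝ 1/√n
To reduce width by factor 3, need √n to grow by 3 → need 3² = 9 times as many samples.

Current: n = 36, width = 4.99
New: n = 324, width ≈ 1.58

Width reduced by factor of 4.99/1.58 = 3.16.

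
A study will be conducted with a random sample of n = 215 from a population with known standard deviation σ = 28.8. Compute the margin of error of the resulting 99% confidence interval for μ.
Margin of error = 5.06

Margin of error = z* · σ/√n
= 2.576 · 28.8/√215
= 2.576 · 28.8/14.6629
= 5.06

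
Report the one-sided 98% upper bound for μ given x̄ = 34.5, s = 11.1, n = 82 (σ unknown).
μ ≤ 37.06

Upper bound (one-sided):
t* = 2.087 (one-sided for 98%)
Upper bound = x̄ + t* · s/√n = 34.5 + 2.087 · 11.1/√82 = 37.06

We are 98% confident that μ ≤ 37.06.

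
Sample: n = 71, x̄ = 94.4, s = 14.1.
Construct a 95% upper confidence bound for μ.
μ ≤ 97.19

Upper bound (one-sided):
t* = 1.667 (one-sided for 95%)
Upper bound = x̄ + t* · s/√n = 94.4 + 1.667 · 14.1/√71 = 97.19

We are 95% confident that μ ≤ 97.19.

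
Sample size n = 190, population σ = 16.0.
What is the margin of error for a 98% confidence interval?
Margin of error = 2.70

Margin of error = z* · σ/√n
= 2.326 · 16.0/√190
= 2.326 · 16.0/13.7840
= 2.70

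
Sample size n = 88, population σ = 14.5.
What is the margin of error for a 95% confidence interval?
Margin of error = 3.03

Margin of error = z* · σ/√n
= 1.960 · 14.5/√88
= 1.960 · 14.5/9.3808
= 3.03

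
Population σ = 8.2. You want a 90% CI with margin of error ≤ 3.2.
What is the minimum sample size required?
n ≥ 18

For margin E ≤ 3.2:
n ≥ (z* · σ / E)²
n ≥ (1.645 · 8.2 / 3.2)²
n ≥ 17.77

Minimum n = 18 (rounding up)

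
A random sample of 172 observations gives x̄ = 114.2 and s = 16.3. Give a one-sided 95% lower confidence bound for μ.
μ ≥ 112.14

Lower bound (one-sided):
t* = 1.654 (one-sided for 95%)
Lower bound = x̄ - t* · s/√n = 114.2 - 1.654 · 16.3/√172 = 112.14

We are 95% confident that μ ≥ 112.14.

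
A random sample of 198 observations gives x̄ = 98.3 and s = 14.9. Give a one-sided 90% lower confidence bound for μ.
μ ≥ 96.94

Lower bound (one-sided):
t* = 1.286 (one-sided for 90%)
Lower bound = x̄ - t* · s/√n = 98.3 - 1.286 · 14.9/√198 = 96.94

We are 90% confident that μ ≥ 96.94.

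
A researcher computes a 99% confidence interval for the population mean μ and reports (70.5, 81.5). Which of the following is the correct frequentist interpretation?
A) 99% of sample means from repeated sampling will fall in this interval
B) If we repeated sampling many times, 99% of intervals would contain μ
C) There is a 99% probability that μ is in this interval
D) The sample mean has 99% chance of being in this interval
B

A) Wrong — coverage applies to intervals containing μ, not to future x̄ values.
B) Correct — this is the frequentist long-run coverage interpretation.
C) Wrong — μ is fixed; the randomness lives in the interval, not in μ.
D) Wrong — x̄ is observed and sits in the interval by construction.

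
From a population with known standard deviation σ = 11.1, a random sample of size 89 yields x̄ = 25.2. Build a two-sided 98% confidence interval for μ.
(22.46, 27.94)

z-interval (σ known):
z* = 2.326 for 98% confidence

Margin of error = z* · σ/√n = 2.326 · 11.1/√89 = 2.74

CI: (25.2 - 2.74, 25.2 + 2.74) = (22.46, 27.94)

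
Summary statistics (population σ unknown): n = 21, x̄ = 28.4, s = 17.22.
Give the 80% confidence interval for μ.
(23.42, 33.38)

t-interval (σ unknown):
df = n - 1 = 20
t* = 1.325 for 80% confidence

Margin of error = t* · s/√n = 1.325 · 17.22/√21 = 4.98

CI: (23.42, 33.38)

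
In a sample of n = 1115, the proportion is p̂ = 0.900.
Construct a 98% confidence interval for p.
(0.879, 0.921)

Proportion CI:
SE = √(p̂(1-p̂)/n) = √(0.900 · 0.100 / 1115) = 0.00898

z* = 2.326
Margin = z* · SE = 2.326 · 0.00898 = 0.0209

CI: 0.900 ± 0.0209 = (0.879, 0.921)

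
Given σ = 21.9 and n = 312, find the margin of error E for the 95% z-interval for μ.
Margin of error = 2.43

Margin of error = z* · σ/√n
= 1.960 · 21.9/√312
= 1.960 · 21.9/17.6635
= 2.43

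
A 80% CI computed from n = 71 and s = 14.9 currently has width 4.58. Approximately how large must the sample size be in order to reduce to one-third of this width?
n ≈ 639

CI width ∝ 1/√n
To reduce width by factor 3, need √n to grow by 3 → need 3² = 9 times as many samples.

Current: n = 71, width = 4.58
New: n = 639, width ≈ 1.51

Width reduced by factor of 4.58/1.51 = 3.03.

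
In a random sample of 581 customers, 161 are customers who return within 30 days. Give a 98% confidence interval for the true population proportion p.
(0.234, 0.320)

Proportion CI:
p̂ = 161/581 = 0.27711
SE = √(p̂(1-p̂)/n) = √(0.27711 · 0.72289 / 581) = 0.01857

z* = 2.326
Margin = z* · SE = 2.326 · 0.01857 = 0.0432

CI: 0.27711 ± 0.0432 = (0.234, 0.320)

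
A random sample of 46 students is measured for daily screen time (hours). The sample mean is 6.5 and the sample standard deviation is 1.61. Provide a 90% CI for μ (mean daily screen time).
(6.10, 6.90)

t-interval (σ unknown):
df = n - 1 = 45
t* = 1.679 for 90% confidence

Margin of error = t* · s/√n = 1.679 · 1.61/√46 = 0.40

CI: (6.10, 6.90)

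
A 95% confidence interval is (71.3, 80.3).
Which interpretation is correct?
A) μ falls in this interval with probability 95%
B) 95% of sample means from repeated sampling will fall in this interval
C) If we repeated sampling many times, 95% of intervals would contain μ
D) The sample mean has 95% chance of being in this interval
C

A) Wrong — μ is fixed; the randomness lives in the interval, not in μ.
B) Wrong — coverage applies to intervals containing μ, not to future x̄ values.
C) Correct — this is the frequentist long-run coverage interpretation.
D) Wrong — x̄ is observed and sits in the interval by construction.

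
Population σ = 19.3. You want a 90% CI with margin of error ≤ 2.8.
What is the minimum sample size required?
n ≥ 129

For margin E ≤ 2.8:
n ≥ (z* · σ / E)²
n ≥ (1.645 · 19.3 / 2.8)²
n ≥ 128.57

Minimum n = 129 (rounding up)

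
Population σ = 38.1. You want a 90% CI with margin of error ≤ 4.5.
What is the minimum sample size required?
n ≥ 194

For margin E ≤ 4.5:
n ≥ (z* · σ / E)²
n ≥ (1.645 · 38.1 / 4.5)²
n ≥ 193.98

Minimum n = 194 (rounding up)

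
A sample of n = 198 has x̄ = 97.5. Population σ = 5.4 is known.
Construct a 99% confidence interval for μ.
(96.51, 98.49)

z-interval (σ known):
z* = 2.576 for 99% confidence

Margin of error = z* · σ/√n = 2.576 · 5.4/√198 = 0.99

CI: (97.5 - 0.99, 97.5 + 0.99) = (96.51, 98.49)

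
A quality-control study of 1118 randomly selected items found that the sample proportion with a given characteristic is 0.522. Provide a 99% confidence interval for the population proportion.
(0.484, 0.560)

Proportion CI:
SE = √(p̂(1-p̂)/n) = √(0.522 · 0.478 / 1118) = 0.01494

z* = 2.576
Margin = z* · SE = 2.576 · 0.01494 = 0.0385

CI: 0.522 ± 0.0385 = (0.484, 0.560)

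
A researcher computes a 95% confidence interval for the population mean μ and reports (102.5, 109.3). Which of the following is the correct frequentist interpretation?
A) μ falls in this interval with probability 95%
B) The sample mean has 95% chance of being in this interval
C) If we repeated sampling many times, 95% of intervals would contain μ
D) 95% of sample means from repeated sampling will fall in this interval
C

A) Wrong — μ is fixed; the randomness lives in the interval, not in μ.
B) Wrong — x̄ is observed and sits in the interval by construction.
C) Correct — this is the frequentist long-run coverage interpretation.
D) Wrong — coverage applies to intervals containing μ, not to future x̄ values.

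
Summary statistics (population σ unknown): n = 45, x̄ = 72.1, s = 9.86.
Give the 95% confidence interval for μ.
(69.14, 75.06)

t-interval (σ unknown):
df = n - 1 = 44
t* = 2.015 for 95% confidence

Margin of error = t* · s/√n = 2.015 · 9.86/√45 = 2.96

CI: (69.14, 75.06)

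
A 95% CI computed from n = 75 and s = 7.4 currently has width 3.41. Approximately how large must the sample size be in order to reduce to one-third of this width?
n ≈ 675

CI width ∝ 1/√n
To reduce width by factor 3, need √n to grow by 3 → need 3² = 9 times as many samples.

Current: n = 75, width = 3.41
New: n = 675, width ≈ 1.12

Width reduced by factor of 3.41/1.12 = 3.04.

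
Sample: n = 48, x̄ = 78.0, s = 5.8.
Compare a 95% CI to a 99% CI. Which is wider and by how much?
99% CI is wider by 1.13

df = 47
95% CI: t* = 2.012, (76.32, 79.68), width = 2 · t* · s/√n = 3.37
99% CI: t* = 2.685, (75.75, 80.25), width = 2 · t* · s/√n = 4.50

The 99% CI is wider by 4.50 - 3.37 = 1.13.
Higher confidence requires a wider interval.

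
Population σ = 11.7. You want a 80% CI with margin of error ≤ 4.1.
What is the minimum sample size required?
n ≥ 14

For margin E ≤ 4.1:
n ≥ (z* · σ / E)²
n ≥ (1.282 · 11.7 / 4.1)²
n ≥ 13.38

Minimum n = 14 (rounding up)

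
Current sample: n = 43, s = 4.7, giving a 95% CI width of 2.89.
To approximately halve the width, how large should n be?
n ≈ 172

CI width ∝ 1/√n
To reduce width by factor 2, need √n to grow by 2 → need 2² = 4 times as many samples.

Current: n = 43, width = 2.89
New: n = 172, width ≈ 1.41

Width reduced by factor of 2.89/1.41 = 2.05.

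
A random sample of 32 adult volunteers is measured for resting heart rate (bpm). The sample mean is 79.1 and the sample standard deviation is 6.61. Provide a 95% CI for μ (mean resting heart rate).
(76.72, 81.48)

t-interval (σ unknown):
df = n - 1 = 31
t* = 2.040 for 95% confidence

Margin of error = t* · s/√n = 2.040 · 6.61/√32 = 2.38

CI: (76.72, 81.48)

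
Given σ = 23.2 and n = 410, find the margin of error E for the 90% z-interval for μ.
Margin of error = 1.88

Margin of error = z* · σ/√n
= 1.645 · 23.2/√410
= 1.645 · 23.2/20.2485
= 1.88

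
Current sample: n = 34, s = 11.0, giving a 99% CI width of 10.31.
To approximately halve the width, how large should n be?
n ≈ 136

CI width ∝ 1/√n
To reduce width by factor 2, need √n to grow by 2 → need 2² = 4 times as many samples.

Current: n = 34, width = 10.31
New: n = 136, width ≈ 4.93

Width reduced by factor of 10.31/4.93 = 2.09.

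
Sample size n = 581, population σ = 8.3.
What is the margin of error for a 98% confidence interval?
Margin of error = 0.80

Margin of error = z* · σ/√n
= 2.326 · 8.3/√581
= 2.326 · 8.3/24.1039
= 0.80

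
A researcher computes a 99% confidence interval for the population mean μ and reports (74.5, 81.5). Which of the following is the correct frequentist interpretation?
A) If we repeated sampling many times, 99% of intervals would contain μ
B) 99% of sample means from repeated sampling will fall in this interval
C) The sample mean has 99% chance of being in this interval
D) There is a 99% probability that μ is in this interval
A

A) Correct — this is the frequentist long-run coverage interpretation.
B) Wrong — coverage applies to intervals containing μ, not to future x̄ values.
C) Wrong — x̄ is observed and sits in the interval by construction.
D) Wrong — μ is fixed; the randomness lives in the interval, not in μ.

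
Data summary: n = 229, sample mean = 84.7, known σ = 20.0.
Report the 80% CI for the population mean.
(83.01, 86.39)

z-interval (σ known):
z* = 1.282 for 80% confidence

Margin of error = z* · σ/√n = 1.282 · 20.0/√229 = 1.69

CI: (84.7 - 1.69, 84.7 + 1.69) = (83.01, 86.39)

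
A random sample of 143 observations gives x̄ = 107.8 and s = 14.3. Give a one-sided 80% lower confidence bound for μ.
μ ≥ 106.79

Lower bound (one-sided):
t* = 0.844 (one-sided for 80%)
Lower bound = x̄ - t* · s/√n = 107.8 - 0.844 · 14.3/√143 = 106.79

We are 80% confident that μ ≥ 106.79.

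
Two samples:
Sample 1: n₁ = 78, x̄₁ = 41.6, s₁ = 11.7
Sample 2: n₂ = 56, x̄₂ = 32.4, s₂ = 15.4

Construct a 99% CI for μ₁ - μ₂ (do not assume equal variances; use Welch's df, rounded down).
(2.77, 15.63)

Difference: x̄₁ - x̄₂ = 9.20
SE = √(s₁²/n₁ + s₂²/n₂) = √(11.7²/78 + 15.4²/56) = 2.4474
df = 98.01 → 98 (Welch–Satterthwaite, rounded down)
t* = 2.627

CI: 9.20 ± 2.627 · 2.4474 = 9.20 ± 6.43 = (2.77, 15.63)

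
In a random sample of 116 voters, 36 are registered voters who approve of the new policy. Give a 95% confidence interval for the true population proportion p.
(0.226, 0.395)

Proportion CI:
p̂ = 36/116 = 0.31034
SE = √(p̂(1-p̂)/n) = √(0.31034 · 0.68966 / 116) = 0.04295

z* = 1.960
Margin = z* · SE = 1.960 · 0.04295 = 0.0842

CI: 0.31034 ± 0.0842 = (0.226, 0.395)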